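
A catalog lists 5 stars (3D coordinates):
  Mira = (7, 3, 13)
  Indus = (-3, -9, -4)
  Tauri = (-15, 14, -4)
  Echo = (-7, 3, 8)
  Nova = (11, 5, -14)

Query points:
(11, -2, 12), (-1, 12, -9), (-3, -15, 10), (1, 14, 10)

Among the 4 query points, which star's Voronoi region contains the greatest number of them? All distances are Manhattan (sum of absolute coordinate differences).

Mira

(11, -2, 12) — d to each: Mira:10, Indus:37, Tauri:58, Echo:27, Nova:33 → nearest is Mira
(-1, 12, -9) — d to each: Mira:39, Indus:28, Tauri:21, Echo:32, Nova:24 → nearest is Tauri
(-3, -15, 10) — d to each: Mira:31, Indus:20, Tauri:55, Echo:24, Nova:58 → nearest is Indus
(1, 14, 10) — d to each: Mira:20, Indus:41, Tauri:30, Echo:21, Nova:43 → nearest is Mira
Tally — Mira:2, Indus:1, Tauri:1. Mira captures the most (2).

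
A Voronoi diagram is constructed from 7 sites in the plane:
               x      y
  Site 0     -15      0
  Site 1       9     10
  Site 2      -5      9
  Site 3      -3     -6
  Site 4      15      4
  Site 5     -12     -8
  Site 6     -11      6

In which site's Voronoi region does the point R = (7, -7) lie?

Since √ is increasing, it suffices to compare squared distances:
d²(R, Site 0) = 484 + 49 = 533
d²(R, Site 1) = 4 + 289 = 293
d²(R, Site 2) = 144 + 256 = 400
d²(R, Site 3) = 100 + 1 = 101
d²(R, Site 4) = 64 + 121 = 185
d²(R, Site 5) = 361 + 1 = 362
d²(R, Site 6) = 324 + 169 = 493
Site 3 is nearest.

Site 3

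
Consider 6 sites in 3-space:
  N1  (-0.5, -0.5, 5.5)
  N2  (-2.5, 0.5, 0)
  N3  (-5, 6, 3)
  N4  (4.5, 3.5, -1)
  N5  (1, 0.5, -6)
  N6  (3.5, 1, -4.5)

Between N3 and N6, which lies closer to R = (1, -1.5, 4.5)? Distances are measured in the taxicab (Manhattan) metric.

d(R,N3) = |1−(-5)| + |-1.5−6| + |4.5−3| = 6 + 7.5 + 1.5 = 15
d(R,N6) = |1−3.5| + |-1.5−1| + |4.5−(-4.5)| = 2.5 + 2.5 + 9 = 14
15 > 14, so N6 is closer.

N6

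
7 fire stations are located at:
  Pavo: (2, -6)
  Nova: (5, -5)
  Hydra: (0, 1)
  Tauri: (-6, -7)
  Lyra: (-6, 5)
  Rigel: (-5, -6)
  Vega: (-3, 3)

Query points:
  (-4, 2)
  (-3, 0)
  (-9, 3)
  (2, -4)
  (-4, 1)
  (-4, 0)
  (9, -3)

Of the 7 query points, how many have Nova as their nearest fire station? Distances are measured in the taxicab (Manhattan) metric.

1

(-4, 2) — d to each: Pavo:14, Nova:16, Hydra:5, Tauri:11, Lyra:5, Rigel:9, Vega:2 → nearest is Vega
(-3, 0) — d to each: Pavo:11, Nova:13, Hydra:4, Tauri:10, Lyra:8, Rigel:8, Vega:3 → nearest is Vega
(-9, 3) — d to each: Pavo:20, Nova:22, Hydra:11, Tauri:13, Lyra:5, Rigel:13, Vega:6 → nearest is Lyra
(2, -4) — d to each: Pavo:2, Nova:4, Hydra:7, Tauri:11, Lyra:17, Rigel:9, Vega:12 → nearest is Pavo
(-4, 1) — d to each: Pavo:13, Nova:15, Hydra:4, Tauri:10, Lyra:6, Rigel:8, Vega:3 → nearest is Vega
(-4, 0) — d to each: Pavo:12, Nova:14, Hydra:5, Tauri:9, Lyra:7, Rigel:7, Vega:4 → nearest is Vega
(9, -3) — d to each: Pavo:10, Nova:6, Hydra:13, Tauri:19, Lyra:23, Rigel:17, Vega:18 → nearest is Nova
1 of the 7 points has Nova as nearest.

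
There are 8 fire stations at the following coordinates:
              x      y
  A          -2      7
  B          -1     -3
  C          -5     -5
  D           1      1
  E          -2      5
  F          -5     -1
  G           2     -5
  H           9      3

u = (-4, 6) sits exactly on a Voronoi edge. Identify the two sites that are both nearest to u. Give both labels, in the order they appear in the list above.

Squared distances from u to each site:
|uA|² = (-4−(-2))² + (6−7)² = 4 + 1 = 5
|uB|² = (-4−(-1))² + (6−(-3))² = 9 + 81 = 90
|uC|² = (-4−(-5))² + (6−(-5))² = 1 + 121 = 122
|uD|² = (-4−1)² + (6−1)² = 25 + 25 = 50
|uE|² = (-4−(-2))² + (6−5)² = 4 + 1 = 5
|uF|² = (-4−(-5))² + (6−(-1))² = 1 + 49 = 50
|uG|² = (-4−2)² + (6−(-5))² = 36 + 121 = 157
|uH|² = (-4−9)² + (6−3)² = 169 + 9 = 178
u is equidistant from A and E (both at squared distance 5), and every other site is strictly farther — so u lies on the A–E Voronoi edge.

A and E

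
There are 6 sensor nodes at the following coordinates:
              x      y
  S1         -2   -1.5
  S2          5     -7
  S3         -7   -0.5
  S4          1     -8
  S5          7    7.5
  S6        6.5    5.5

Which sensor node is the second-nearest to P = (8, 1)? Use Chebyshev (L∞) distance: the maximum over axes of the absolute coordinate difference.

d(P,S1) = max(10, 2.5) = 10
d(P,S2) = max(3, 8) = 8
d(P,S3) = max(15, 1.5) = 15
d(P,S4) = max(7, 9) = 9
d(P,S5) = max(1, 6.5) = 6.5
d(P,S6) = max(1.5, 4.5) = 4.5
Sorted ascending: S6, S5, S2, … — the second-nearest is S5.

S5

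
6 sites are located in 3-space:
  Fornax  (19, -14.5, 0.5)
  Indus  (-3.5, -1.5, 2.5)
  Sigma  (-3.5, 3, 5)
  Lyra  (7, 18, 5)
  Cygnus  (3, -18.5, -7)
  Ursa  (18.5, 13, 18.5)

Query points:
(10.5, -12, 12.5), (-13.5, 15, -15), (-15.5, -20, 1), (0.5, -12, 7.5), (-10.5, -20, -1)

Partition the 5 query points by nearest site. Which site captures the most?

(10.5, -12, 12.5) — d² to each: Fornax:222.5, Indus:406.25, Sigma:477.25, Lyra:968.5, Cygnus:478.75, Ursa:725 → nearest is Fornax
(-13.5, 15, -15) — d² to each: Fornax:2166.75, Indus:678.5, Sigma:644, Lyra:829.25, Cygnus:1458.5, Ursa:2150.25 → nearest is Sigma
(-15.5, -20, 1) — d² to each: Fornax:1220.75, Indus:488.5, Sigma:689, Lyra:1966.25, Cygnus:408.5, Ursa:2551.25 → nearest is Cygnus
(0.5, -12, 7.5) — d² to each: Fornax:397.5, Indus:151.25, Sigma:247.25, Lyra:948.5, Cygnus:258.75, Ursa:1070 → nearest is Indus
(-10.5, -20, -1) — d² to each: Fornax:902.75, Indus:403.5, Sigma:614, Lyra:1786.25, Cygnus:220.5, Ursa:2310.25 → nearest is Cygnus
Tally — Fornax:1, Indus:1, Sigma:1, Cygnus:2. Cygnus captures the most (2).

Cygnus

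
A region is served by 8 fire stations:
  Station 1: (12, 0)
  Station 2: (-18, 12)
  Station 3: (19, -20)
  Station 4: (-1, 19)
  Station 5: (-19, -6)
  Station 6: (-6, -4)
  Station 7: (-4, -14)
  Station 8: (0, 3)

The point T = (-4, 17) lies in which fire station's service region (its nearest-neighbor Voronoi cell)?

Station 4

Compare squared distances (the ordering matches that of the actual distances):
d²(T, Station 1) = (-4−12)² + (17−0)² = 256 + 289 = 545
d²(T, Station 2) = (-4−(-18))² + (17−12)² = 196 + 25 = 221
d²(T, Station 3) = (-4−19)² + (17−(-20))² = 529 + 1369 = 1898
d²(T, Station 4) = (-4−(-1))² + (17−19)² = 9 + 4 = 13
d²(T, Station 5) = (-4−(-19))² + (17−(-6))² = 225 + 529 = 754
d²(T, Station 6) = (-4−(-6))² + (17−(-4))² = 4 + 441 = 445
d²(T, Station 7) = (-4−(-4))² + (17−(-14))² = 0 + 961 = 961
d²(T, Station 8) = (-4−0)² + (17−3)² = 16 + 196 = 212
The smallest is to Station 4, so T lies in the Voronoi region of Station 4.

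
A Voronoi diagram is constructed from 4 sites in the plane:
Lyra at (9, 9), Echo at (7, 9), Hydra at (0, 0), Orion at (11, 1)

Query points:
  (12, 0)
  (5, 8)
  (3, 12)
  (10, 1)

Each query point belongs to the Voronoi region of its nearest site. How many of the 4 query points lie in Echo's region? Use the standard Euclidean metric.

2

(12, 0) — d² to each: Lyra:90, Echo:106, Hydra:144, Orion:2 → nearest is Orion
(5, 8) — d² to each: Lyra:17, Echo:5, Hydra:89, Orion:85 → nearest is Echo
(3, 12) — d² to each: Lyra:45, Echo:25, Hydra:153, Orion:185 → nearest is Echo
(10, 1) — d² to each: Lyra:65, Echo:73, Hydra:101, Orion:1 → nearest is Orion
2 of the 4 points have Echo as nearest.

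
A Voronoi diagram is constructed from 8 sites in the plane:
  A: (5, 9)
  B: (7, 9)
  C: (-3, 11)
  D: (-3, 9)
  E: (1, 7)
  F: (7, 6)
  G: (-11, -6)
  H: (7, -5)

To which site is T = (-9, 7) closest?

D

Compare squared distances (the ordering matches that of the actual distances):
|TA|² = (-9−5)² + (7−9)² = 196 + 4 = 200
|TB|² = (-9−7)² + (7−9)² = 256 + 4 = 260
|TC|² = (-9−(-3))² + (7−11)² = 36 + 16 = 52
|TD|² = (-9−(-3))² + (7−9)² = 36 + 4 = 40
|TE|² = (-9−1)² + (7−7)² = 100 + 0 = 100
|TF|² = (-9−7)² + (7−6)² = 256 + 1 = 257
|TG|² = (-9−(-11))² + (7−(-6))² = 4 + 169 = 173
|TH|² = (-9−7)² + (7−(-5))² = 256 + 144 = 400
The smallest is to D, so T lies in the Voronoi region of D.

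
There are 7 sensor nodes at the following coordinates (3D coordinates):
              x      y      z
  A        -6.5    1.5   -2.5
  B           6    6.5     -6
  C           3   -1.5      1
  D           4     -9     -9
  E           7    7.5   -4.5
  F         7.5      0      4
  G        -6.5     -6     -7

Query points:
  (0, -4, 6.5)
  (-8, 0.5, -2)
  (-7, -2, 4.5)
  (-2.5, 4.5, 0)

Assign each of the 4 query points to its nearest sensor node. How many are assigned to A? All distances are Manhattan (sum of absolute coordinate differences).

(0, -4, 6.5) — d to each: A:21, B:29, C:11, D:24.5, E:29.5, F:14, G:22 → nearest is C
(-8, 0.5, -2) — d to each: A:3, B:24, C:16, D:28.5, E:24.5, F:22, G:13 → nearest is A
(-7, -2, 4.5) — d to each: A:11, B:32, C:14, D:31.5, E:32.5, F:17, G:16 → nearest is A
(-2.5, 4.5, 0) — d to each: A:9.5, B:16.5, C:12.5, D:29, E:17, F:18.5, G:21.5 → nearest is A
3 of the 4 points have A as nearest.

3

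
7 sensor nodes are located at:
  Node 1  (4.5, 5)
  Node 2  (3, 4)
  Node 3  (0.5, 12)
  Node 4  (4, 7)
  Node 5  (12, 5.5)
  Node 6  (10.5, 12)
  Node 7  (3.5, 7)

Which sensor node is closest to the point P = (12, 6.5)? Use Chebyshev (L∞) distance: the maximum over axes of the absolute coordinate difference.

d(P, Node 1) = max(7.5, 1.5) = 7.5
d(P, Node 2) = max(9, 2.5) = 9
d(P, Node 3) = max(11.5, 5.5) = 11.5
d(P, Node 4) = max(8, 0.5) = 8
d(P, Node 5) = max(0, 1) = 1
d(P, Node 6) = max(1.5, 5.5) = 5.5
d(P, Node 7) = max(8.5, 0.5) = 8.5
The smallest is to Node 5, so P lies in the Voronoi region of Node 5.

Node 5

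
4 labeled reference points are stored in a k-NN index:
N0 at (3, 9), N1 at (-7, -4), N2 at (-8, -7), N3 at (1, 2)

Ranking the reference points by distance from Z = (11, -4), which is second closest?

N0

Since √ is increasing, it suffices to compare squared distances:
|ZN0|² = (11−3)² + (-4−9)² = 64 + 169 = 233
|ZN1|² = (11−(-7))² + (-4−(-4))² = 324 + 0 = 324
|ZN2|² = (11−(-8))² + (-4−(-7))² = 361 + 9 = 370
|ZN3|² = (11−1)² + (-4−2)² = 100 + 36 = 136
Sorted ascending: N3, N0, N1, … — the second-nearest is N0.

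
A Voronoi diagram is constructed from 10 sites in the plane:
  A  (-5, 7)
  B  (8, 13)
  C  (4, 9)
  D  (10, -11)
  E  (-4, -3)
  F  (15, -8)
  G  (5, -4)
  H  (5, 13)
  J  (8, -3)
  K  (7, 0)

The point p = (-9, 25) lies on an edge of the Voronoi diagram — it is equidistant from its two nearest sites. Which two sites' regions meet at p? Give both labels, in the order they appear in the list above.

A and H

Squared distances from p to each site:
|pA|² = 16 + 324 = 340
|pB|² = 289 + 144 = 433
|pC|² = 169 + 256 = 425
|pD|² = 361 + 1296 = 1657
|pE|² = 25 + 784 = 809
|pF|² = 576 + 1089 = 1665
|pG|² = 196 + 841 = 1037
|pH|² = 196 + 144 = 340
|pJ|² = 289 + 784 = 1073
|pK|² = 256 + 625 = 881
p is equidistant from A and H (both at squared distance 340), and every other site is strictly farther — so p lies on the A–H Voronoi edge.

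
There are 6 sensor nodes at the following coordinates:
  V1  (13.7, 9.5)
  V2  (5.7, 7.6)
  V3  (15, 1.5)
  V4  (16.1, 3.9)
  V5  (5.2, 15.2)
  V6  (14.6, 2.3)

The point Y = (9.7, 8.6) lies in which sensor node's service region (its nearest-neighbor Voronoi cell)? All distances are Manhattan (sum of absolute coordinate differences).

V1

d(Y,V1) = |9.7−13.7| + |8.6−9.5| = 4 + 0.9 = 4.9
d(Y,V2) = |9.7−5.7| + |8.6−7.6| = 4 + 1 = 5
d(Y,V3) = |9.7−15| + |8.6−1.5| = 5.3 + 7.1 = 12.4
d(Y,V4) = |9.7−16.1| + |8.6−3.9| = 6.4 + 4.7 = 11.1
d(Y,V5) = |9.7−5.2| + |8.6−15.2| = 4.5 + 6.6 = 11.1
d(Y,V6) = |9.7−14.6| + |8.6−2.3| = 4.9 + 6.3 = 11.2
The smallest is to V1, so Y lies in the Voronoi region of V1.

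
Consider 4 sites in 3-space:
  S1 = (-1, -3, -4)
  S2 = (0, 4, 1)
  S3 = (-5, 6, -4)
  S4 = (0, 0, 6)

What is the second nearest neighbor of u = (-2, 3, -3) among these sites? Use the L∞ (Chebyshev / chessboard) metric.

S2

d(u,S1) = max(1, 6, 1) = 6
d(u,S2) = max(2, 1, 4) = 4
d(u,S3) = max(3, 3, 1) = 3
d(u,S4) = max(2, 3, 9) = 9
Sorted ascending: S3, S2, S1, … — the second-nearest is S2.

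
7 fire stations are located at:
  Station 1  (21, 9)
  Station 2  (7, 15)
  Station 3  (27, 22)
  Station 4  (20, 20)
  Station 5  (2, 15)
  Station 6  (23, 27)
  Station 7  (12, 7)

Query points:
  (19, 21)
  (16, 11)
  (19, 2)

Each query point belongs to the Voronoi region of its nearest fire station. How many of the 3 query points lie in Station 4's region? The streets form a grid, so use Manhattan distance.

1

(19, 21) — d to each: Station 1:14, Station 2:18, Station 3:9, Station 4:2, Station 5:23, Station 6:10, Station 7:21 → nearest is Station 4
(16, 11) — d to each: Station 1:7, Station 2:13, Station 3:22, Station 4:13, Station 5:18, Station 6:23, Station 7:8 → nearest is Station 1
(19, 2) — d to each: Station 1:9, Station 2:25, Station 3:28, Station 4:19, Station 5:30, Station 6:29, Station 7:12 → nearest is Station 1
1 of the 3 points has Station 4 as nearest.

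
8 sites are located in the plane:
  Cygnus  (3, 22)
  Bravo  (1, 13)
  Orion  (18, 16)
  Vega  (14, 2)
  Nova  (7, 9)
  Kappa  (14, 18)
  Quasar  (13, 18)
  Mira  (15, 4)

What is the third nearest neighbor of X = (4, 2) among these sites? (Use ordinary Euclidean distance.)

Squared Euclidean distances:
d²(X, Cygnus) = (4−3)² + (2−22)² = 1 + 400 = 401
d²(X, Bravo) = (4−1)² + (2−13)² = 9 + 121 = 130
d²(X, Orion) = (4−18)² + (2−16)² = 196 + 196 = 392
d²(X, Vega) = (4−14)² + (2−2)² = 100 + 0 = 100
d²(X, Nova) = (4−7)² + (2−9)² = 9 + 49 = 58
d²(X, Kappa) = (4−14)² + (2−18)² = 100 + 256 = 356
d²(X, Quasar) = (4−13)² + (2−18)² = 81 + 256 = 337
d²(X, Mira) = (4−15)² + (2−4)² = 121 + 4 = 125
Sorted ascending: Nova, Vega, Mira, Bravo, … — the third-nearest is Mira.

Mira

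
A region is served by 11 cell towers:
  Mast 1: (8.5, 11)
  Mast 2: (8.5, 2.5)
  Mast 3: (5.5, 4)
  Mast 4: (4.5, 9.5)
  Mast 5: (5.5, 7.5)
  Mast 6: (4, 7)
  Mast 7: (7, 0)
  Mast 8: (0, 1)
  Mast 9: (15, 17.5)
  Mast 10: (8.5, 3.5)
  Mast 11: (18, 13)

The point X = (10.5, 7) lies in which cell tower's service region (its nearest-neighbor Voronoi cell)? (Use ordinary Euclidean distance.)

Squared Euclidean distances:
d²(X, Mast 1) = 4 + 16 = 20
d²(X, Mast 2) = 4 + 20.25 = 24.25
d²(X, Mast 3) = 25 + 9 = 34
d²(X, Mast 4) = 36 + 6.25 = 42.25
d²(X, Mast 5) = 25 + 0.25 = 25.25
d²(X, Mast 6) = 42.25 + 0 = 42.25
d²(X, Mast 7) = 12.25 + 49 = 61.25
d²(X, Mast 8) = 110.25 + 36 = 146.25
d²(X, Mast 9) = 20.25 + 110.25 = 130.5
d²(X, Mast 10) = 4 + 12.25 = 16.25
d²(X, Mast 11) = 56.25 + 36 = 92.25
The smallest is to Mast 10, so X lies in the Voronoi region of Mast 10.

Mast 10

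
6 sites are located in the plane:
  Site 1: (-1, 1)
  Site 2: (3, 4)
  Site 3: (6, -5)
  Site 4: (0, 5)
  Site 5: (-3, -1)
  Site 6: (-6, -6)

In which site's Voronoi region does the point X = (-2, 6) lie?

Compare squared distances (the ordering matches that of the actual distances):
d²(X, Site 1) = (-2−(-1))² + (6−1)² = 1 + 25 = 26
d²(X, Site 2) = (-2−3)² + (6−4)² = 25 + 4 = 29
d²(X, Site 3) = (-2−6)² + (6−(-5))² = 64 + 121 = 185
d²(X, Site 4) = (-2−0)² + (6−5)² = 4 + 1 = 5
d²(X, Site 5) = (-2−(-3))² + (6−(-1))² = 1 + 49 = 50
d²(X, Site 6) = (-2−(-6))² + (6−(-6))² = 16 + 144 = 160
Minimum is at Site 4.

Site 4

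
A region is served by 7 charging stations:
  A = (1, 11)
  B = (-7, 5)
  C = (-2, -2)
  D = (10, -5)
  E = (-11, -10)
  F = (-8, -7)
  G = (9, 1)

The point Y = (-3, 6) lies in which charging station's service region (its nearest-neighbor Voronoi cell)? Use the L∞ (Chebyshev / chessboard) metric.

d(Y,A) = max(4, 5) = 5
d(Y,B) = max(4, 1) = 4
d(Y,C) = max(1, 8) = 8
d(Y,D) = max(13, 11) = 13
d(Y,E) = max(8, 16) = 16
d(Y,F) = max(5, 13) = 13
d(Y,G) = max(12, 5) = 12
The smallest is to B, so Y lies in the Voronoi region of B.

B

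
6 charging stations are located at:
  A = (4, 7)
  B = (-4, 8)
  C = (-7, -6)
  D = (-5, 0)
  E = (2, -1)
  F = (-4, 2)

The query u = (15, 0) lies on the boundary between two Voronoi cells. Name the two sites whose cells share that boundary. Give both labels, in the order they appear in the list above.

Squared distances from u to each site:
|uA|² = (15−4)² + (0−7)² = 121 + 49 = 170
|uB|² = (15−(-4))² + (0−8)² = 361 + 64 = 425
|uC|² = (15−(-7))² + (0−(-6))² = 484 + 36 = 520
|uD|² = (15−(-5))² + (0−0)² = 400 + 0 = 400
|uE|² = (15−2)² + (0−(-1))² = 169 + 1 = 170
|uF|² = (15−(-4))² + (0−2)² = 361 + 4 = 365
u is equidistant from A and E (both at squared distance 170), and every other site is strictly farther — so u lies on the A–E Voronoi edge.

A and E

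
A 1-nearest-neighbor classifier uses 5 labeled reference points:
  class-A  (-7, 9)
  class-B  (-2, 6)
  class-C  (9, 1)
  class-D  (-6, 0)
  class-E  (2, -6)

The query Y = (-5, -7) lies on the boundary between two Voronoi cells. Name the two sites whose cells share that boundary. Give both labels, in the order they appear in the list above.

Squared distances from Y to each site:
d²(Y, class-A) = 4 + 256 = 260
d²(Y, class-B) = 9 + 169 = 178
d²(Y, class-C) = 196 + 64 = 260
d²(Y, class-D) = 1 + 49 = 50
d²(Y, class-E) = 49 + 1 = 50
Y is equidistant from class-D and class-E (both at squared distance 50), and every other site is strictly farther — so Y lies on the class-D–class-E Voronoi edge.

class-D and class-E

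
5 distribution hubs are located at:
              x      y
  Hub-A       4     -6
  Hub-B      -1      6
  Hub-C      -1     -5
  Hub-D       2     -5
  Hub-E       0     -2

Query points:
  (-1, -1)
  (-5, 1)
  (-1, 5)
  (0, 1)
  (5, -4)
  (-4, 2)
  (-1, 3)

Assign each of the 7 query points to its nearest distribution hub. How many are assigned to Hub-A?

(-1, -1) — d² to each: Hub-A:50, Hub-B:49, Hub-C:16, Hub-D:25, Hub-E:2 → nearest is Hub-E
(-5, 1) — d² to each: Hub-A:130, Hub-B:41, Hub-C:52, Hub-D:85, Hub-E:34 → nearest is Hub-E
(-1, 5) — d² to each: Hub-A:146, Hub-B:1, Hub-C:100, Hub-D:109, Hub-E:50 → nearest is Hub-B
(0, 1) — d² to each: Hub-A:65, Hub-B:26, Hub-C:37, Hub-D:40, Hub-E:9 → nearest is Hub-E
(5, -4) — d² to each: Hub-A:5, Hub-B:136, Hub-C:37, Hub-D:10, Hub-E:29 → nearest is Hub-A
(-4, 2) — d² to each: Hub-A:128, Hub-B:25, Hub-C:58, Hub-D:85, Hub-E:32 → nearest is Hub-B
(-1, 3) — d² to each: Hub-A:106, Hub-B:9, Hub-C:64, Hub-D:73, Hub-E:26 → nearest is Hub-B
1 of the 7 points has Hub-A as nearest.

1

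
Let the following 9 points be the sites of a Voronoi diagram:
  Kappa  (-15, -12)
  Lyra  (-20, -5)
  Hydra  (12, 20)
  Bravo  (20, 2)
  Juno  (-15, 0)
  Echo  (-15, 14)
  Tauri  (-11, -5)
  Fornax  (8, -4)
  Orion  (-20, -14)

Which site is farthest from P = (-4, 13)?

Orion

Since √ is increasing, it suffices to compare squared distances:
d²(P, Kappa) = 121 + 625 = 746
d²(P, Lyra) = 256 + 324 = 580
d²(P, Hydra) = 256 + 49 = 305
d²(P, Bravo) = 576 + 121 = 697
d²(P, Juno) = 121 + 169 = 290
d²(P, Echo) = 121 + 1 = 122
d²(P, Tauri) = 49 + 324 = 373
d²(P, Fornax) = 144 + 289 = 433
d²(P, Orion) = 256 + 729 = 985
The largest is to Orion.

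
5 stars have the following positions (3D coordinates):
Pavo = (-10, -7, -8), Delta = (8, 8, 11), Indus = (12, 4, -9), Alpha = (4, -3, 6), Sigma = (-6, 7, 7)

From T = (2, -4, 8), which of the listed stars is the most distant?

Since √ is increasing, it suffices to compare squared distances:
d²(T, Pavo) = (2−(-10))² + (-4−(-7))² + (8−(-8))² = 144 + 9 + 256 = 409
d²(T, Delta) = (2−8)² + (-4−8)² + (8−11)² = 36 + 144 + 9 = 189
d²(T, Indus) = (2−12)² + (-4−4)² + (8−(-9))² = 100 + 64 + 289 = 453
d²(T, Alpha) = (2−4)² + (-4−(-3))² + (8−6)² = 4 + 1 + 4 = 9
d²(T, Sigma) = (2−(-6))² + (-4−7)² + (8−7)² = 64 + 121 + 1 = 186
The largest is to Indus.

Indus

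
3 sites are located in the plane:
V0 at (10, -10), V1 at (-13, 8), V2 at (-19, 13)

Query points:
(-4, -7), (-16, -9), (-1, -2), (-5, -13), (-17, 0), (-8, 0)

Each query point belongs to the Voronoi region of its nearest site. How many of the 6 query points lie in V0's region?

(-4, -7) — d² to each: V0:205, V1:306, V2:625 → nearest is V0
(-16, -9) — d² to each: V0:677, V1:298, V2:493 → nearest is V1
(-1, -2) — d² to each: V0:185, V1:244, V2:549 → nearest is V0
(-5, -13) — d² to each: V0:234, V1:505, V2:872 → nearest is V0
(-17, 0) — d² to each: V0:829, V1:80, V2:173 → nearest is V1
(-8, 0) — d² to each: V0:424, V1:89, V2:290 → nearest is V1
3 of the 6 points have V0 as nearest.

3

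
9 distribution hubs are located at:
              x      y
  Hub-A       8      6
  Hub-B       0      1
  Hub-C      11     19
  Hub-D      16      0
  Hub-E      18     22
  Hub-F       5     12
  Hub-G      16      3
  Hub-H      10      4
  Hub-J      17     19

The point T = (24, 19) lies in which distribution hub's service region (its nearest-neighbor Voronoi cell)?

Hub-E

Since √ is increasing, it suffices to compare squared distances:
d²(T, Hub-A) = (24−8)² + (19−6)² = 256 + 169 = 425
d²(T, Hub-B) = (24−0)² + (19−1)² = 576 + 324 = 900
d²(T, Hub-C) = (24−11)² + (19−19)² = 169 + 0 = 169
d²(T, Hub-D) = (24−16)² + (19−0)² = 64 + 361 = 425
d²(T, Hub-E) = (24−18)² + (19−22)² = 36 + 9 = 45
d²(T, Hub-F) = (24−5)² + (19−12)² = 361 + 49 = 410
d²(T, Hub-G) = (24−16)² + (19−3)² = 64 + 256 = 320
d²(T, Hub-H) = (24−10)² + (19−4)² = 196 + 225 = 421
d²(T, Hub-J) = (24−17)² + (19−19)² = 49 + 0 = 49
The smallest is to Hub-E, so T lies in the Voronoi region of Hub-E.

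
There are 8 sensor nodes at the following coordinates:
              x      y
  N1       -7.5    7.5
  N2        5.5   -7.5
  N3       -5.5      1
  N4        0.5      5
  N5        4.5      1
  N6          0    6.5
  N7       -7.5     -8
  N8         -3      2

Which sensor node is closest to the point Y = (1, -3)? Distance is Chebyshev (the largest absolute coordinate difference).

d(Y,N1) = max(8.5, 10.5) = 10.5
d(Y,N2) = max(4.5, 4.5) = 4.5
d(Y,N3) = max(6.5, 4) = 6.5
d(Y,N4) = max(0.5, 8) = 8
d(Y,N5) = max(3.5, 4) = 4
d(Y,N6) = max(1, 9.5) = 9.5
d(Y,N7) = max(8.5, 5) = 8.5
d(Y,N8) = max(4, 5) = 5
The smallest is to N5, so Y lies in the Voronoi region of N5.

N5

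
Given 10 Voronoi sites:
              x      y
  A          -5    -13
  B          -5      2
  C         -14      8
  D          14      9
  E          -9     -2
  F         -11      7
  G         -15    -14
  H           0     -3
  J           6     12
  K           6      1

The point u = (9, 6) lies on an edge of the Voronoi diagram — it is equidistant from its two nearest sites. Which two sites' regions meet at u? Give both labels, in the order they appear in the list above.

Squared distances from u to each site:
|uA|² = (9−(-5))² + (6−(-13))² = 196 + 361 = 557
|uB|² = (9−(-5))² + (6−2)² = 196 + 16 = 212
|uC|² = (9−(-14))² + (6−8)² = 529 + 4 = 533
|uD|² = (9−14)² + (6−9)² = 25 + 9 = 34
|uE|² = (9−(-9))² + (6−(-2))² = 324 + 64 = 388
|uF|² = (9−(-11))² + (6−7)² = 400 + 1 = 401
|uG|² = (9−(-15))² + (6−(-14))² = 576 + 400 = 976
|uH|² = (9−0)² + (6−(-3))² = 81 + 81 = 162
|uJ|² = (9−6)² + (6−12)² = 9 + 36 = 45
|uK|² = (9−6)² + (6−1)² = 9 + 25 = 34
u is equidistant from D and K (both at squared distance 34), and every other site is strictly farther — so u lies on the D–K Voronoi edge.

D and K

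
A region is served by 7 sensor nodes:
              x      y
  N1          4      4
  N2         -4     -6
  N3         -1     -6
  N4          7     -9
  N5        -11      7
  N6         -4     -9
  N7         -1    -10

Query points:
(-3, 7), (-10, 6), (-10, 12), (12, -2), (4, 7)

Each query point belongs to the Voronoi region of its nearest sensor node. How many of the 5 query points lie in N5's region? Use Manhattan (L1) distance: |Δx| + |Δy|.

(-3, 7) — d to each: N1:10, N2:14, N3:15, N4:26, N5:8, N6:17, N7:19 → nearest is N5
(-10, 6) — d to each: N1:16, N2:18, N3:21, N4:32, N5:2, N6:21, N7:25 → nearest is N5
(-10, 12) — d to each: N1:22, N2:24, N3:27, N4:38, N5:6, N6:27, N7:31 → nearest is N5
(12, -2) — d to each: N1:14, N2:20, N3:17, N4:12, N5:32, N6:23, N7:21 → nearest is N4
(4, 7) — d to each: N1:3, N2:21, N3:18, N4:19, N5:15, N6:24, N7:22 → nearest is N1
3 of the 5 points have N5 as nearest.

3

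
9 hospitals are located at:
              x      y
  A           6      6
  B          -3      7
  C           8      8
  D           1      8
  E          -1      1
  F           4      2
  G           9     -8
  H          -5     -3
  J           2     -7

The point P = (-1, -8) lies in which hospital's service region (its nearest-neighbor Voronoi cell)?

J

Squared Euclidean distances:
|PA|² = (-1−6)² + (-8−6)² = 49 + 196 = 245
|PB|² = (-1−(-3))² + (-8−7)² = 4 + 225 = 229
|PC|² = (-1−8)² + (-8−8)² = 81 + 256 = 337
|PD|² = (-1−1)² + (-8−8)² = 4 + 256 = 260
|PE|² = (-1−(-1))² + (-8−1)² = 0 + 81 = 81
|PF|² = (-1−4)² + (-8−2)² = 25 + 100 = 125
|PG|² = (-1−9)² + (-8−(-8))² = 100 + 0 = 100
|PH|² = (-1−(-5))² + (-8−(-3))² = 16 + 25 = 41
|PJ|² = (-1−2)² + (-8−(-7))² = 9 + 1 = 10
Minimum is at J.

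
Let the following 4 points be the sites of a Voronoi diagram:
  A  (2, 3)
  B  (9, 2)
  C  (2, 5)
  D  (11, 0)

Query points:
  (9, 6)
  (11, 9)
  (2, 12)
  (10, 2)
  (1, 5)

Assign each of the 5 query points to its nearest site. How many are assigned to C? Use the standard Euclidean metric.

2

(9, 6) — d² to each: A:58, B:16, C:50, D:40 → nearest is B
(11, 9) — d² to each: A:117, B:53, C:97, D:81 → nearest is B
(2, 12) — d² to each: A:81, B:149, C:49, D:225 → nearest is C
(10, 2) — d² to each: A:65, B:1, C:73, D:5 → nearest is B
(1, 5) — d² to each: A:5, B:73, C:1, D:125 → nearest is C
2 of the 5 points have C as nearest.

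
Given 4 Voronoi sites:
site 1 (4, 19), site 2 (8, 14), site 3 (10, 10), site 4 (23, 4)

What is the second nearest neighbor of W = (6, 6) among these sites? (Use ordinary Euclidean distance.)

Squared Euclidean distances:
d²(W, site 1) = (6−4)² + (6−19)² = 4 + 169 = 173
d²(W, site 2) = (6−8)² + (6−14)² = 4 + 64 = 68
d²(W, site 3) = (6−10)² + (6−10)² = 16 + 16 = 32
d²(W, site 4) = (6−23)² + (6−4)² = 289 + 4 = 293
Sorted ascending: site 3, site 2, site 1, … — the second-nearest is site 2.

site 2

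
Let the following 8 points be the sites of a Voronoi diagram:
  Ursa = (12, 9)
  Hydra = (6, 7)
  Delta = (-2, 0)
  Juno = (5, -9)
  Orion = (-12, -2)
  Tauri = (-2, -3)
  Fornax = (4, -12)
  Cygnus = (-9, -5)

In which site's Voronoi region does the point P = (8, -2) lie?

Juno

Squared Euclidean distances:
d²(P, Ursa) = (8−12)² + (-2−9)² = 16 + 121 = 137
d²(P, Hydra) = (8−6)² + (-2−7)² = 4 + 81 = 85
d²(P, Delta) = (8−(-2))² + (-2−0)² = 100 + 4 = 104
d²(P, Juno) = (8−5)² + (-2−(-9))² = 9 + 49 = 58
d²(P, Orion) = (8−(-12))² + (-2−(-2))² = 400 + 0 = 400
d²(P, Tauri) = (8−(-2))² + (-2−(-3))² = 100 + 1 = 101
d²(P, Fornax) = (8−4)² + (-2−(-12))² = 16 + 100 = 116
d²(P, Cygnus) = (8−(-9))² + (-2−(-5))² = 289 + 9 = 298
Juno is nearest.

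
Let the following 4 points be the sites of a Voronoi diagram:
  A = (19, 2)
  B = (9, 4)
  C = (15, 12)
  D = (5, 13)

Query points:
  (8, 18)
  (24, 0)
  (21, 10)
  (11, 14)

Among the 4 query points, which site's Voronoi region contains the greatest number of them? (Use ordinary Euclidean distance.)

C

(8, 18) — d² to each: A:377, B:197, C:85, D:34 → nearest is D
(24, 0) — d² to each: A:29, B:241, C:225, D:530 → nearest is A
(21, 10) — d² to each: A:68, B:180, C:40, D:265 → nearest is C
(11, 14) — d² to each: A:208, B:104, C:20, D:37 → nearest is C
Tally — A:1, C:2, D:1. C captures the most (2).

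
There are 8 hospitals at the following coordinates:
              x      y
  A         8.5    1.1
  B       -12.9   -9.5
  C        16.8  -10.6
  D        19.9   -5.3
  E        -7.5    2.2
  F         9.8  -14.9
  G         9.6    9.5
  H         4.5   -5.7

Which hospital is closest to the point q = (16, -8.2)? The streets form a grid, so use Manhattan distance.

C

d(q,A) = 7.5 + 9.3 = 16.8
d(q,B) = 28.9 + 1.3 = 30.2
d(q,C) = 0.8 + 2.4 = 3.2
d(q,D) = 3.9 + 2.9 = 6.8
d(q,E) = 23.5 + 10.4 = 33.9
d(q,F) = 6.2 + 6.7 = 12.9
d(q,G) = 6.4 + 17.7 = 24.1
d(q,H) = 11.5 + 2.5 = 14
Minimum is at C.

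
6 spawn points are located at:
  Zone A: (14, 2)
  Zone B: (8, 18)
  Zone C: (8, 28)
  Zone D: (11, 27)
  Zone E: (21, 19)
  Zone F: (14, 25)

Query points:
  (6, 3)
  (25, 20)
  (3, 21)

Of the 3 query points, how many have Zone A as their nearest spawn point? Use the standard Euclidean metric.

(6, 3) — d² to each: Zone A:65, Zone B:229, Zone C:629, Zone D:601, Zone E:481, Zone F:548 → nearest is Zone A
(25, 20) — d² to each: Zone A:445, Zone B:293, Zone C:353, Zone D:245, Zone E:17, Zone F:146 → nearest is Zone E
(3, 21) — d² to each: Zone A:482, Zone B:34, Zone C:74, Zone D:100, Zone E:328, Zone F:137 → nearest is Zone B
1 of the 3 points has Zone A as nearest.

1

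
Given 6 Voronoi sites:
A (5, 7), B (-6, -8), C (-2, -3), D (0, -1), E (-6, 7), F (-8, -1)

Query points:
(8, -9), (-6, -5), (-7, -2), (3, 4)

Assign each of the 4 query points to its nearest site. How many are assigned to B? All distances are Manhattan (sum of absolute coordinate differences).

(8, -9) — d to each: A:19, B:15, C:16, D:16, E:30, F:24 → nearest is B
(-6, -5) — d to each: A:23, B:3, C:6, D:10, E:12, F:6 → nearest is B
(-7, -2) — d to each: A:21, B:7, C:6, D:8, E:10, F:2 → nearest is F
(3, 4) — d to each: A:5, B:21, C:12, D:8, E:12, F:16 → nearest is A
2 of the 4 points have B as nearest.

2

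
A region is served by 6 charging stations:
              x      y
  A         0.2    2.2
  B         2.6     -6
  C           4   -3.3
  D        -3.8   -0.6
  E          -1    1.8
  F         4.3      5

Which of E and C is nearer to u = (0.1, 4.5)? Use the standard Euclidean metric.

Compare squared distances:
|uE|² = (0.1−(-1))² + (4.5−1.8)² = 1.21 + 7.29 = 8.5
|uC|² = (0.1−4)² + (4.5−(-3.3))² = 15.21 + 60.84 = 76.05
8.5 < 76.05, so E is closer.

E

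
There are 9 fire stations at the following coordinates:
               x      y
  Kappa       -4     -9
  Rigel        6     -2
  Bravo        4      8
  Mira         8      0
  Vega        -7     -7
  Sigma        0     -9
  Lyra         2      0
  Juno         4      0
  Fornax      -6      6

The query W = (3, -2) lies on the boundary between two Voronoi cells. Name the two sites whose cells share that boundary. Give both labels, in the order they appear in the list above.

Lyra and Juno

Squared distances from W to each site:
d²(W, Kappa) = (3−(-4))² + (-2−(-9))² = 49 + 49 = 98
d²(W, Rigel) = (3−6)² + (-2−(-2))² = 9 + 0 = 9
d²(W, Bravo) = (3−4)² + (-2−8)² = 1 + 100 = 101
d²(W, Mira) = (3−8)² + (-2−0)² = 25 + 4 = 29
d²(W, Vega) = (3−(-7))² + (-2−(-7))² = 100 + 25 = 125
d²(W, Sigma) = (3−0)² + (-2−(-9))² = 9 + 49 = 58
d²(W, Lyra) = (3−2)² + (-2−0)² = 1 + 4 = 5
d²(W, Juno) = (3−4)² + (-2−0)² = 1 + 4 = 5
d²(W, Fornax) = (3−(-6))² + (-2−6)² = 81 + 64 = 145
W is equidistant from Lyra and Juno (both at squared distance 5), and every other site is strictly farther — so W lies on the Lyra–Juno Voronoi edge.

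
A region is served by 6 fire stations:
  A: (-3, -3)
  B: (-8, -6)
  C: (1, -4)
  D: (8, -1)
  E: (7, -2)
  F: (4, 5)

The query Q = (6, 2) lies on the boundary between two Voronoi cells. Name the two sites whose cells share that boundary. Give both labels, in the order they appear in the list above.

Squared distances from Q to each site:
|QA|² = (6−(-3))² + (2−(-3))² = 81 + 25 = 106
|QB|² = (6−(-8))² + (2−(-6))² = 196 + 64 = 260
|QC|² = (6−1)² + (2−(-4))² = 25 + 36 = 61
|QD|² = (6−8)² + (2−(-1))² = 4 + 9 = 13
|QE|² = (6−7)² + (2−(-2))² = 1 + 16 = 17
|QF|² = (6−4)² + (2−5)² = 4 + 9 = 13
Q is equidistant from D and F (both at squared distance 13), and every other site is strictly farther — so Q lies on the D–F Voronoi edge.

D and F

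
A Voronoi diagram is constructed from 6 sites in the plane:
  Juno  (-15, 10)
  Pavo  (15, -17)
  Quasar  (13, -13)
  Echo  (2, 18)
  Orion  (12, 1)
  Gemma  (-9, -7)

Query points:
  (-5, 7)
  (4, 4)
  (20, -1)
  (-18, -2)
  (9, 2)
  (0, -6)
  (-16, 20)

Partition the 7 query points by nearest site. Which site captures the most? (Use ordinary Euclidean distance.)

Orion

(-5, 7) — d² to each: Juno:109, Pavo:976, Quasar:724, Echo:170, Orion:325, Gemma:212 → nearest is Juno
(4, 4) — d² to each: Juno:397, Pavo:562, Quasar:370, Echo:200, Orion:73, Gemma:290 → nearest is Orion
(20, -1) — d² to each: Juno:1346, Pavo:281, Quasar:193, Echo:685, Orion:68, Gemma:877 → nearest is Orion
(-18, -2) — d² to each: Juno:153, Pavo:1314, Quasar:1082, Echo:800, Orion:909, Gemma:106 → nearest is Gemma
(9, 2) — d² to each: Juno:640, Pavo:397, Quasar:241, Echo:305, Orion:10, Gemma:405 → nearest is Orion
(0, -6) — d² to each: Juno:481, Pavo:346, Quasar:218, Echo:580, Orion:193, Gemma:82 → nearest is Gemma
(-16, 20) — d² to each: Juno:101, Pavo:2330, Quasar:1930, Echo:328, Orion:1145, Gemma:778 → nearest is Juno
Tally — Juno:2, Orion:3, Gemma:2. Orion captures the most (3).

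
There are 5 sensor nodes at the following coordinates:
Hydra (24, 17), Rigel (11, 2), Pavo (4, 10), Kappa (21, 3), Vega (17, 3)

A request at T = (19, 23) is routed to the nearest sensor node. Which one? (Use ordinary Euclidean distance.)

Hydra

Since √ is increasing, it suffices to compare squared distances:
d²(T, Hydra) = (19−24)² + (23−17)² = 25 + 36 = 61
d²(T, Rigel) = (19−11)² + (23−2)² = 64 + 441 = 505
d²(T, Pavo) = (19−4)² + (23−10)² = 225 + 169 = 394
d²(T, Kappa) = (19−21)² + (23−3)² = 4 + 400 = 404
d²(T, Vega) = (19−17)² + (23−3)² = 4 + 400 = 404
Minimum is at Hydra.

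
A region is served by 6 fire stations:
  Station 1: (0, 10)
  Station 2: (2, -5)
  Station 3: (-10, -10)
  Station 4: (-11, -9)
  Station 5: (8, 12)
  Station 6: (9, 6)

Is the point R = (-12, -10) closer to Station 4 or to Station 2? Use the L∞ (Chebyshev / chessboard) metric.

d(R, Station 4) = max(1, 1) = 1
d(R, Station 2) = max(14, 5) = 14
1 < 14, so Station 4 is closer.

Station 4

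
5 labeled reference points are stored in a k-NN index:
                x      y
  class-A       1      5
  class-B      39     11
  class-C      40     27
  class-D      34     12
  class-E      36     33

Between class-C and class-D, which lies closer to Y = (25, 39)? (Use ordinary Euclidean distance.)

class-C

Compare squared distances:
d²(Y, class-C) = (25−40)² + (39−27)² = 225 + 144 = 369
d²(Y, class-D) = (25−34)² + (39−12)² = 81 + 729 = 810
369 < 810, so class-C is closer.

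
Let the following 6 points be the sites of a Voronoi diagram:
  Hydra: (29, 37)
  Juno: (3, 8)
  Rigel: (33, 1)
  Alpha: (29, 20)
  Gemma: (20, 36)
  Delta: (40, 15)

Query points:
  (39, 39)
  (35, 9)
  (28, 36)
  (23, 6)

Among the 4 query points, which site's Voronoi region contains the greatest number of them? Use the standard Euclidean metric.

(39, 39) — d² to each: Hydra:104, Juno:2257, Rigel:1480, Alpha:461, Gemma:370, Delta:577 → nearest is Hydra
(35, 9) — d² to each: Hydra:820, Juno:1025, Rigel:68, Alpha:157, Gemma:954, Delta:61 → nearest is Delta
(28, 36) — d² to each: Hydra:2, Juno:1409, Rigel:1250, Alpha:257, Gemma:64, Delta:585 → nearest is Hydra
(23, 6) — d² to each: Hydra:997, Juno:404, Rigel:125, Alpha:232, Gemma:909, Delta:370 → nearest is Rigel
Tally — Hydra:2, Rigel:1, Delta:1. Hydra captures the most (2).

Hydra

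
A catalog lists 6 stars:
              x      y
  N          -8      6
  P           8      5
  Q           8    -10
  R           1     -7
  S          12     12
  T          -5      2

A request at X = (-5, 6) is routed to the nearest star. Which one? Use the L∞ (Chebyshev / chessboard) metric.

N

d(X,N) = max(3, 0) = 3
d(X,P) = max(13, 1) = 13
d(X,Q) = max(13, 16) = 16
d(X,R) = max(6, 13) = 13
d(X,S) = max(17, 6) = 17
d(X,T) = max(0, 4) = 4
The smallest is to N, so X lies in the Voronoi region of N.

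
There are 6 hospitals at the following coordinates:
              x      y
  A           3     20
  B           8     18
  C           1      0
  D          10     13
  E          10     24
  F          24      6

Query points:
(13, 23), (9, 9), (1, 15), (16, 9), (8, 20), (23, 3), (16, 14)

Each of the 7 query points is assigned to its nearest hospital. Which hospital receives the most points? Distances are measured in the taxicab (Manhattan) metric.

D

(13, 23) — d to each: A:13, B:10, C:35, D:13, E:4, F:28 → nearest is E
(9, 9) — d to each: A:17, B:10, C:17, D:5, E:16, F:18 → nearest is D
(1, 15) — d to each: A:7, B:10, C:15, D:11, E:18, F:32 → nearest is A
(16, 9) — d to each: A:24, B:17, C:24, D:10, E:21, F:11 → nearest is D
(8, 20) — d to each: A:5, B:2, C:27, D:9, E:6, F:30 → nearest is B
(23, 3) — d to each: A:37, B:30, C:25, D:23, E:34, F:4 → nearest is F
(16, 14) — d to each: A:19, B:12, C:29, D:7, E:16, F:16 → nearest is D
Tally — A:1, B:1, D:3, E:1, F:1. D captures the most (3).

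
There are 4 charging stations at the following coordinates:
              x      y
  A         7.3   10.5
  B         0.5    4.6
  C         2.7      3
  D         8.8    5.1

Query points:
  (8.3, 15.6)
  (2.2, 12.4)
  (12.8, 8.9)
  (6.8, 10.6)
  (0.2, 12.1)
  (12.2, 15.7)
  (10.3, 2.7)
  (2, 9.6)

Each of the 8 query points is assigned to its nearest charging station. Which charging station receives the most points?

(8.3, 15.6) — d² to each: A:27.01, B:181.84, C:190.12, D:110.5 → nearest is A
(2.2, 12.4) — d² to each: A:29.62, B:63.73, C:88.61, D:96.85 → nearest is A
(12.8, 8.9) — d² to each: A:32.81, B:169.78, C:136.82, D:30.44 → nearest is D
(6.8, 10.6) — d² to each: A:0.26, B:75.69, C:74.57, D:34.25 → nearest is A
(0.2, 12.1) — d² to each: A:52.97, B:56.34, C:89.06, D:122.96 → nearest is A
(12.2, 15.7) — d² to each: A:51.05, B:260.1, C:251.54, D:123.92 → nearest is A
(10.3, 2.7) — d² to each: A:69.84, B:99.65, C:57.85, D:8.01 → nearest is D
(2, 9.6) — d² to each: A:28.9, B:27.25, C:44.05, D:66.49 → nearest is B
Tally — A:5, B:1, D:2. A captures the most (5).

A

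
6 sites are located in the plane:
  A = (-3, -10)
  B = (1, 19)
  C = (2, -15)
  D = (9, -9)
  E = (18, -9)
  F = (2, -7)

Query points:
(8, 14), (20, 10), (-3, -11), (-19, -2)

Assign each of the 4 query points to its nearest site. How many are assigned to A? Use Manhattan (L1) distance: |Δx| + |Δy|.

2

(8, 14) — d to each: A:35, B:12, C:35, D:24, E:33, F:27 → nearest is B
(20, 10) — d to each: A:43, B:28, C:43, D:30, E:21, F:35 → nearest is E
(-3, -11) — d to each: A:1, B:34, C:9, D:14, E:23, F:9 → nearest is A
(-19, -2) — d to each: A:24, B:41, C:34, D:35, E:44, F:26 → nearest is A
2 of the 4 points have A as nearest.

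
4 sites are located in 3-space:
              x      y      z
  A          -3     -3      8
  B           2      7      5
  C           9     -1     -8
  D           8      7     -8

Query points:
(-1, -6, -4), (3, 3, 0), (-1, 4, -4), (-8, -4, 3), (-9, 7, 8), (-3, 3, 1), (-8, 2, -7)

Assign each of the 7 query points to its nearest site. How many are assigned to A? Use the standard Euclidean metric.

(-1, -6, -4) — d² to each: A:157, B:259, C:141, D:266 → nearest is C
(3, 3, 0) — d² to each: A:136, B:42, C:116, D:105 → nearest is B
(-1, 4, -4) — d² to each: A:197, B:99, C:141, D:106 → nearest is B
(-8, -4, 3) — d² to each: A:51, B:225, C:419, D:498 → nearest is A
(-9, 7, 8) — d² to each: A:136, B:130, C:644, D:545 → nearest is B
(-3, 3, 1) — d² to each: A:85, B:57, C:241, D:218 → nearest is B
(-8, 2, -7) — d² to each: A:275, B:269, C:299, D:282 → nearest is B
1 of the 7 points has A as nearest.

1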